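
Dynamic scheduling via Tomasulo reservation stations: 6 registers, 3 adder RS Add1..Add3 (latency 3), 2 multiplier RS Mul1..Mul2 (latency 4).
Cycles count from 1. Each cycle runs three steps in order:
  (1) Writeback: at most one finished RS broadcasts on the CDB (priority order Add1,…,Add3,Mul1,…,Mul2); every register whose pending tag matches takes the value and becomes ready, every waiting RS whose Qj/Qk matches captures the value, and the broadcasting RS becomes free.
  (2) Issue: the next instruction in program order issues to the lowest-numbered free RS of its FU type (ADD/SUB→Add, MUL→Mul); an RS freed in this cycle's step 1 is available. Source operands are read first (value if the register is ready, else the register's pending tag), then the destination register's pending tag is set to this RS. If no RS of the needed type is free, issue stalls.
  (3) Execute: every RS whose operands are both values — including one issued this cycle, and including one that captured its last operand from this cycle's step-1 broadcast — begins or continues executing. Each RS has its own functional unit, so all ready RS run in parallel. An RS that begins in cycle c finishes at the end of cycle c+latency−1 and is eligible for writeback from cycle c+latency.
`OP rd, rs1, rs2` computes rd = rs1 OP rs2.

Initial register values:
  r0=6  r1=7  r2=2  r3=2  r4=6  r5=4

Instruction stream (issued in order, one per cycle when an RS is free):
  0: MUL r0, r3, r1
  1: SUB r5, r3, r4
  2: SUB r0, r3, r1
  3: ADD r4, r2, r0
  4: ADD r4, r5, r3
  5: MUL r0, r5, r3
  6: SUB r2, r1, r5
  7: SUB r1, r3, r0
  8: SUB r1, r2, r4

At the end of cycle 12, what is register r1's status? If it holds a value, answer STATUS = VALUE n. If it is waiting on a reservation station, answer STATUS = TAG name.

STATUS = TAG Add3

  c1: issue MUL r0<-Mul1  regs: r0:Mul1,r1:7,r2:2,r3:2,r4:6,r5:4
  c2: issue SUB r5<-Add1  regs: r0:Mul1,r1:7,r2:2,r3:2,r4:6,r5:Add1
  c3: issue SUB r0<-Add2  regs: r0:Add2,r1:7,r2:2,r3:2,r4:6,r5:Add1
  c4: issue ADD r4<-Add3  regs: r0:Add2,r1:7,r2:2,r3:2,r4:Add3,r5:Add1
  c5: CDB Add1=-4; issue ADD r4<-Add1  regs: r0:Add2,r1:7,r2:2,r3:2,r4:Add1,r5:-4
  c6: CDB Add2=-5; issue MUL r0<-Mul2  regs: r0:Mul2,r1:7,r2:2,r3:2,r4:Add1,r5:-4
  c7: CDB Mul1=14; issue SUB r2<-Add2  regs: r0:Mul2,r1:7,r2:Add2,r3:2,r4:Add1,r5:-4
  c8: CDB Add1=-2; issue SUB r1<-Add1  regs: r0:Mul2,r1:Add1,r2:Add2,r3:2,r4:-2,r5:-4
  c9: CDB Add3=-3; issue SUB r1<-Add3  regs: r0:Mul2,r1:Add3,r2:Add2,r3:2,r4:-2,r5:-4
  c10: CDB Add2=11  regs: r0:Mul2,r1:Add3,r2:11,r3:2,r4:-2,r5:-4
  c11: CDB Mul2=-8  regs: r0:-8,r1:Add3,r2:11,r3:2,r4:-2,r5:-4
  c12: -  regs: r0:-8,r1:Add3,r2:11,r3:2,r4:-2,r5:-4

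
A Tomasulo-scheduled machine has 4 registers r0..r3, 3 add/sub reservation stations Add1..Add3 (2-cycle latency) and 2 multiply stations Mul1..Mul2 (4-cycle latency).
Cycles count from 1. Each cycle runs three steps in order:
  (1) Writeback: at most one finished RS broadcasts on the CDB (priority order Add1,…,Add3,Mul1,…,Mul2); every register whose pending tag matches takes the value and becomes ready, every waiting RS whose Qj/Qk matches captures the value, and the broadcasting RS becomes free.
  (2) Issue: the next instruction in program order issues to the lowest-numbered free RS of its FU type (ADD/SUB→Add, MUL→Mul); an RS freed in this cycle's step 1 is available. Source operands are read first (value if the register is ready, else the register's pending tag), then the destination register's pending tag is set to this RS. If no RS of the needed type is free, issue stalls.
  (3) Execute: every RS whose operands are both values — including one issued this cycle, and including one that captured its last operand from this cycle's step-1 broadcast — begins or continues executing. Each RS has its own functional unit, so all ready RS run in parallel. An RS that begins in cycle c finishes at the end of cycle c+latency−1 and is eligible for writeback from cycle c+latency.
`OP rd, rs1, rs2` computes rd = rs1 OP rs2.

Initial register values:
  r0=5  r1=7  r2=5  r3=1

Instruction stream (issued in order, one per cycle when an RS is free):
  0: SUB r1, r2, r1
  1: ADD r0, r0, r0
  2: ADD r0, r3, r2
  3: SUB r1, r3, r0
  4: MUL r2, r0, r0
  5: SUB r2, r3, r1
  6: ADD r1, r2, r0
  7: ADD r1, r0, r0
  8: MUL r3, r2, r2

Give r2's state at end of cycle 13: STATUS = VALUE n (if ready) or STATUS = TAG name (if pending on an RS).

STATUS = VALUE 6

  c1: issue SUB r1<-Add1  regs: r0:5,r1:Add1,r2:5,r3:1
  c2: issue ADD r0<-Add2  regs: r0:Add2,r1:Add1,r2:5,r3:1
  c3: CDB Add1=-2; issue ADD r0<-Add1  regs: r0:Add1,r1:-2,r2:5,r3:1
  c4: CDB Add2=10; issue SUB r1<-Add2  regs: r0:Add1,r1:Add2,r2:5,r3:1
  c5: CDB Add1=6; issue MUL r2<-Mul1  regs: r0:6,r1:Add2,r2:Mul1,r3:1
  c6: issue SUB r2<-Add1  regs: r0:6,r1:Add2,r2:Add1,r3:1
  c7: CDB Add2=-5; issue ADD r1<-Add2  regs: r0:6,r1:Add2,r2:Add1,r3:1
  c8: issue ADD r1<-Add3  regs: r0:6,r1:Add3,r2:Add1,r3:1
  c9: CDB Add1=6; issue MUL r3<-Mul2  regs: r0:6,r1:Add3,r2:6,r3:Mul2
  c10: CDB Add3=12  regs: r0:6,r1:12,r2:6,r3:Mul2
  c11: CDB Add2=12  regs: r0:6,r1:12,r2:6,r3:Mul2
  c12: CDB Mul1=36  regs: r0:6,r1:12,r2:6,r3:Mul2
  c13: CDB Mul2=36  regs: r0:6,r1:12,r2:6,r3:36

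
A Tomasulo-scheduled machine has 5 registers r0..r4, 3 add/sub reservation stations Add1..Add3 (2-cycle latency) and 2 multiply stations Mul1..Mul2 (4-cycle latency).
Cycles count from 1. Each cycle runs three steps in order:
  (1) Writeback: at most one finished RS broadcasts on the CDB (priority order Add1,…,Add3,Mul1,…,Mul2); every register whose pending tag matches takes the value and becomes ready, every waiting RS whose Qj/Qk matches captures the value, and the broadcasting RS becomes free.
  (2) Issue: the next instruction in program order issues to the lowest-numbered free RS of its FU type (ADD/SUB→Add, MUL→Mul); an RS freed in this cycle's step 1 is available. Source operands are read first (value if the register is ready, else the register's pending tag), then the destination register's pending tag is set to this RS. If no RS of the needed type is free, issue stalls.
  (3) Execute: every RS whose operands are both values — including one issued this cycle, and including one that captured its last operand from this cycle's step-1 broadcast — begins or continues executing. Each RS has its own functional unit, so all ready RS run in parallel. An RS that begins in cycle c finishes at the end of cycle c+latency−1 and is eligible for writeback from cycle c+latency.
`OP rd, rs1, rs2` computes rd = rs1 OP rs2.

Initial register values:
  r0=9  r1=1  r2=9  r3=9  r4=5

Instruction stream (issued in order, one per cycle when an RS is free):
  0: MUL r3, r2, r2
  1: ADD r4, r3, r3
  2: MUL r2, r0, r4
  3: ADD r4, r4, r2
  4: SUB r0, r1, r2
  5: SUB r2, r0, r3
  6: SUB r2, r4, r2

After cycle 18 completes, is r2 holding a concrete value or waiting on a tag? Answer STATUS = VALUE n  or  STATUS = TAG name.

cycle 1: issue MUL r3<-Mul1 // r0:9,r1:1,r2:9,r3:Mul1,r4:5
cycle 2: issue ADD r4<-Add1 // r0:9,r1:1,r2:9,r3:Mul1,r4:Add1
cycle 3: issue MUL r2<-Mul2 // r0:9,r1:1,r2:Mul2,r3:Mul1,r4:Add1
cycle 4: issue ADD r4<-Add2 // r0:9,r1:1,r2:Mul2,r3:Mul1,r4:Add2
cycle 5: CDB Mul1=81; issue SUB r0<-Add3 // r0:Add3,r1:1,r2:Mul2,r3:81,r4:Add2
cycle 6: stall // r0:Add3,r1:1,r2:Mul2,r3:81,r4:Add2
cycle 7: CDB Add1=162; issue SUB r2<-Add1 // r0:Add3,r1:1,r2:Add1,r3:81,r4:Add2
cycle 8: stall // r0:Add3,r1:1,r2:Add1,r3:81,r4:Add2
cycle 9: stall // r0:Add3,r1:1,r2:Add1,r3:81,r4:Add2
cycle 10: stall // r0:Add3,r1:1,r2:Add1,r3:81,r4:Add2
cycle 11: CDB Mul2=1458; stall // r0:Add3,r1:1,r2:Add1,r3:81,r4:Add2
cycle 12: stall // r0:Add3,r1:1,r2:Add1,r3:81,r4:Add2
cycle 13: CDB Add2=1620; issue SUB r2<-Add2 // r0:Add3,r1:1,r2:Add2,r3:81,r4:1620
cycle 14: CDB Add3=-1457 // r0:-1457,r1:1,r2:Add2,r3:81,r4:1620
cycle 15: - // r0:-1457,r1:1,r2:Add2,r3:81,r4:1620
cycle 16: CDB Add1=-1538 // r0:-1457,r1:1,r2:Add2,r3:81,r4:1620
cycle 17: - // r0:-1457,r1:1,r2:Add2,r3:81,r4:1620
cycle 18: CDB Add2=3158 // r0:-1457,r1:1,r2:3158,r3:81,r4:1620

STATUS = VALUE 3158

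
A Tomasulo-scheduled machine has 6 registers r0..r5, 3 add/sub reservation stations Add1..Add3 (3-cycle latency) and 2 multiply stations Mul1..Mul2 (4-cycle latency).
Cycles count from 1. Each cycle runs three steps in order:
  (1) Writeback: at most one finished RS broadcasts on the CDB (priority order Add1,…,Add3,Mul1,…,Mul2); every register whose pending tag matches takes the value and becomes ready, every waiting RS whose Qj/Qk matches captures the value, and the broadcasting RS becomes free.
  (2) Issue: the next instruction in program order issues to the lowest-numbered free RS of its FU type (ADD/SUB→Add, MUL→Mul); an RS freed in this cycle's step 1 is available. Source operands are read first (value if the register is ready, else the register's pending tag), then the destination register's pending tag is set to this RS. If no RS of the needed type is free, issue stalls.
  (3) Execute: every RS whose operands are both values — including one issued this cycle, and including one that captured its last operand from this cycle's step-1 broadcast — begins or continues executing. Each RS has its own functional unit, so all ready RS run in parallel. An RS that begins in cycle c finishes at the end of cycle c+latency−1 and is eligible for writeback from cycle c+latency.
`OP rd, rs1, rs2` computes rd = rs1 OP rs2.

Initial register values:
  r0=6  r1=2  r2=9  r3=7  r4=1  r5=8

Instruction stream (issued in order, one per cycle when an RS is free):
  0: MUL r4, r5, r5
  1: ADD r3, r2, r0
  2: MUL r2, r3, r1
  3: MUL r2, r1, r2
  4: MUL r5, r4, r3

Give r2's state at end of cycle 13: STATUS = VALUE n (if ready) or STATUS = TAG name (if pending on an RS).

c1: issue MUL r4<-Mul1 | r0:6,r1:2,r2:9,r3:7,r4:Mul1,r5:8
c2: issue ADD r3<-Add1 | r0:6,r1:2,r2:9,r3:Add1,r4:Mul1,r5:8
c3: issue MUL r2<-Mul2 | r0:6,r1:2,r2:Mul2,r3:Add1,r4:Mul1,r5:8
c4: stall | r0:6,r1:2,r2:Mul2,r3:Add1,r4:Mul1,r5:8
c5: CDB Add1=15; stall | r0:6,r1:2,r2:Mul2,r3:15,r4:Mul1,r5:8
c6: CDB Mul1=64; issue MUL r2<-Mul1 | r0:6,r1:2,r2:Mul1,r3:15,r4:64,r5:8
c7: stall | r0:6,r1:2,r2:Mul1,r3:15,r4:64,r5:8
c8: stall | r0:6,r1:2,r2:Mul1,r3:15,r4:64,r5:8
c9: CDB Mul2=30; issue MUL r5<-Mul2 | r0:6,r1:2,r2:Mul1,r3:15,r4:64,r5:Mul2
c10: - | r0:6,r1:2,r2:Mul1,r3:15,r4:64,r5:Mul2
c11: - | r0:6,r1:2,r2:Mul1,r3:15,r4:64,r5:Mul2
c12: - | r0:6,r1:2,r2:Mul1,r3:15,r4:64,r5:Mul2
c13: CDB Mul1=60 | r0:6,r1:2,r2:60,r3:15,r4:64,r5:Mul2

STATUS = VALUE 60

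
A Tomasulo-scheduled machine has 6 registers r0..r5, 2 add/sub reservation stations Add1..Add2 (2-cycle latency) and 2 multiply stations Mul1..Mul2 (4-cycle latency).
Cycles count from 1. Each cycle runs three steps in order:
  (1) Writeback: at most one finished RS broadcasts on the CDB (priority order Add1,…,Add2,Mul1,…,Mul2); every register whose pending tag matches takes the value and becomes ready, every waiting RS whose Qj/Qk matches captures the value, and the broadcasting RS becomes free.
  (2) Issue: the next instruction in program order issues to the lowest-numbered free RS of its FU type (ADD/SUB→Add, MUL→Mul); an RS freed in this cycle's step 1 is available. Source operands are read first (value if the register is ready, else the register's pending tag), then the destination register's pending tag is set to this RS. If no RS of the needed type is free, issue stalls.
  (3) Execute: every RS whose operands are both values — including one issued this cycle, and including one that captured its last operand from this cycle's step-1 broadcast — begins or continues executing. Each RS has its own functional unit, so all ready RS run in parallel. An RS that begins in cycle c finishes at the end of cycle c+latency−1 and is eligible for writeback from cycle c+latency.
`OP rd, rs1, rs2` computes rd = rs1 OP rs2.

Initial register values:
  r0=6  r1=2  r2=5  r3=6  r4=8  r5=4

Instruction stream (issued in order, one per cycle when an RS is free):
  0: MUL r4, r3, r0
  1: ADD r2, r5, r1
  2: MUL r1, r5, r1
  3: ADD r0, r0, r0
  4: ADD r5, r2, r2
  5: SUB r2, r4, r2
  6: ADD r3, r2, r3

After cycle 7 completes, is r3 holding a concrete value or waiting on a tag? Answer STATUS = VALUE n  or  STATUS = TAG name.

STATUS = TAG Add2

c1: issue MUL r4<-Mul1 | r0:6,r1:2,r2:5,r3:6,r4:Mul1,r5:4
c2: issue ADD r2<-Add1 | r0:6,r1:2,r2:Add1,r3:6,r4:Mul1,r5:4
c3: issue MUL r1<-Mul2 | r0:6,r1:Mul2,r2:Add1,r3:6,r4:Mul1,r5:4
c4: CDB Add1=6; issue ADD r0<-Add1 | r0:Add1,r1:Mul2,r2:6,r3:6,r4:Mul1,r5:4
c5: CDB Mul1=36; issue ADD r5<-Add2 | r0:Add1,r1:Mul2,r2:6,r3:6,r4:36,r5:Add2
c6: CDB Add1=12; issue SUB r2<-Add1 | r0:12,r1:Mul2,r2:Add1,r3:6,r4:36,r5:Add2
c7: CDB Add2=12; issue ADD r3<-Add2 | r0:12,r1:Mul2,r2:Add1,r3:Add2,r4:36,r5:12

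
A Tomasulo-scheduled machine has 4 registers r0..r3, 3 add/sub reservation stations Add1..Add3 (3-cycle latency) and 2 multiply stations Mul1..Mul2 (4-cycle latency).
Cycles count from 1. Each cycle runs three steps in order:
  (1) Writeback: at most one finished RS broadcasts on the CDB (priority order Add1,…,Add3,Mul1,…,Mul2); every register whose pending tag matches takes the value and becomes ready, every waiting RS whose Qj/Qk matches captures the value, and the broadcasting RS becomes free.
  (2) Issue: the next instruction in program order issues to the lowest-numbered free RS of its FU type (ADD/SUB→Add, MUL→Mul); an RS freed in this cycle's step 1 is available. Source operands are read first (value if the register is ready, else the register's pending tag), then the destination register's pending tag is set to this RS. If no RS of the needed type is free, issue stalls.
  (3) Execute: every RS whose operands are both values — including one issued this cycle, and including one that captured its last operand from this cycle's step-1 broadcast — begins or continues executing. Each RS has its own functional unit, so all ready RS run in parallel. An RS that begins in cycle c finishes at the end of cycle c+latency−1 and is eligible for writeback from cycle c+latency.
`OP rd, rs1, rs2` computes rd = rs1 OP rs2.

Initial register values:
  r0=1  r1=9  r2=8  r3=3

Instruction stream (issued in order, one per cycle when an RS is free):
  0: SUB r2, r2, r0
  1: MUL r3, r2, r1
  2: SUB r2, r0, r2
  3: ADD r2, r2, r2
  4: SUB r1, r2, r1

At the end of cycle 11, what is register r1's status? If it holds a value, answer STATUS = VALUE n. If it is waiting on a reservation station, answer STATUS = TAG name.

cycle 1: issue SUB r2<-Add1 // r0:1,r1:9,r2:Add1,r3:3
cycle 2: issue MUL r3<-Mul1 // r0:1,r1:9,r2:Add1,r3:Mul1
cycle 3: issue SUB r2<-Add2 // r0:1,r1:9,r2:Add2,r3:Mul1
cycle 4: CDB Add1=7; issue ADD r2<-Add1 // r0:1,r1:9,r2:Add1,r3:Mul1
cycle 5: issue SUB r1<-Add3 // r0:1,r1:Add3,r2:Add1,r3:Mul1
cycle 6: - // r0:1,r1:Add3,r2:Add1,r3:Mul1
cycle 7: CDB Add2=-6 // r0:1,r1:Add3,r2:Add1,r3:Mul1
cycle 8: CDB Mul1=63 // r0:1,r1:Add3,r2:Add1,r3:63
cycle 9: - // r0:1,r1:Add3,r2:Add1,r3:63
cycle 10: CDB Add1=-12 // r0:1,r1:Add3,r2:-12,r3:63
cycle 11: - // r0:1,r1:Add3,r2:-12,r3:63

STATUS = TAG Add3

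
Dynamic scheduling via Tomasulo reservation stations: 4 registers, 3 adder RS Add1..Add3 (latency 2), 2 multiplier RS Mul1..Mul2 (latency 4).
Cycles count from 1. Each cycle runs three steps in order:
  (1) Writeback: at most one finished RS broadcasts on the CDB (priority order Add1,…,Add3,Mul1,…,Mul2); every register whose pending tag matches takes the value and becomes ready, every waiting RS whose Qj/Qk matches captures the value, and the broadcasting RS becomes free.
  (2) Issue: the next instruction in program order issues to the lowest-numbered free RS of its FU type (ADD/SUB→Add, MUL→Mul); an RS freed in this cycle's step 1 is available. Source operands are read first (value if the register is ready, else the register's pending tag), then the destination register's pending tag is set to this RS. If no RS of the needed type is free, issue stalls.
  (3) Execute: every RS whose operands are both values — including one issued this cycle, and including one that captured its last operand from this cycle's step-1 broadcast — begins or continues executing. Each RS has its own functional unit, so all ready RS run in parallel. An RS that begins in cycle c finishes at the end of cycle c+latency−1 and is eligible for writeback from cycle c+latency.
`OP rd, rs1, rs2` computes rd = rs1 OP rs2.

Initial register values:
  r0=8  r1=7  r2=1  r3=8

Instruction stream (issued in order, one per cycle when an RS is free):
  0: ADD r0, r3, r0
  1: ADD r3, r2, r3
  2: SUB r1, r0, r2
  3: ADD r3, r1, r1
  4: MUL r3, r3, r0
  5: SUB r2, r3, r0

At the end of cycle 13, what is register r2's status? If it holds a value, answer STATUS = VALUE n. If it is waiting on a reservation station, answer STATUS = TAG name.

STATUS = VALUE 464

  c1: issue ADD r0<-Add1  regs: r0:Add1,r1:7,r2:1,r3:8
  c2: issue ADD r3<-Add2  regs: r0:Add1,r1:7,r2:1,r3:Add2
  c3: CDB Add1=16; issue SUB r1<-Add1  regs: r0:16,r1:Add1,r2:1,r3:Add2
  c4: CDB Add2=9; issue ADD r3<-Add2  regs: r0:16,r1:Add1,r2:1,r3:Add2
  c5: CDB Add1=15; issue MUL r3<-Mul1  regs: r0:16,r1:15,r2:1,r3:Mul1
  c6: issue SUB r2<-Add1  regs: r0:16,r1:15,r2:Add1,r3:Mul1
  c7: CDB Add2=30  regs: r0:16,r1:15,r2:Add1,r3:Mul1
  c8: -  regs: r0:16,r1:15,r2:Add1,r3:Mul1
  c9: -  regs: r0:16,r1:15,r2:Add1,r3:Mul1
  c10: -  regs: r0:16,r1:15,r2:Add1,r3:Mul1
  c11: CDB Mul1=480  regs: r0:16,r1:15,r2:Add1,r3:480
  c12: -  regs: r0:16,r1:15,r2:Add1,r3:480
  c13: CDB Add1=464  regs: r0:16,r1:15,r2:464,r3:480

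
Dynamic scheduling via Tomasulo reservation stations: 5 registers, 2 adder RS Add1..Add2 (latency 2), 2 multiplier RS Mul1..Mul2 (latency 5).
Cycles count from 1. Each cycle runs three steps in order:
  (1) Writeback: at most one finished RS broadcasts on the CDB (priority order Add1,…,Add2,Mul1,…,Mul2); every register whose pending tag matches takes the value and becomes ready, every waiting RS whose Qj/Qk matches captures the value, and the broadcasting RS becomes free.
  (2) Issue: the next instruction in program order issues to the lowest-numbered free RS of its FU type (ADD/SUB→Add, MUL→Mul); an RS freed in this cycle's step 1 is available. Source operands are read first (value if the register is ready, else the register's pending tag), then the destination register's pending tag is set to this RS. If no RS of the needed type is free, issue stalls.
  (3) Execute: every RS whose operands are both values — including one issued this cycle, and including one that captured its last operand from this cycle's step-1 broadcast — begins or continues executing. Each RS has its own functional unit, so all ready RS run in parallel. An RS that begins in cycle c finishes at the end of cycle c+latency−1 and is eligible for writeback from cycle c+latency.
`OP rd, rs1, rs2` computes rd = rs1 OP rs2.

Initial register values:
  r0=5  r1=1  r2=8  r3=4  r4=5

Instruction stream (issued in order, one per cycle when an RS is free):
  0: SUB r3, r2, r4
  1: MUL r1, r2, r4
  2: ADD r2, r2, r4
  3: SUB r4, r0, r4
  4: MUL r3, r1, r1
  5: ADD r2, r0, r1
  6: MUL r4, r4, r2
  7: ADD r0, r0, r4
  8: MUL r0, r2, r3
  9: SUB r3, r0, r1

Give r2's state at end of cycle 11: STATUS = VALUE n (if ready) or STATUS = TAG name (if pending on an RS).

  c1: issue SUB r3<-Add1  regs: r0:5,r1:1,r2:8,r3:Add1,r4:5
  c2: issue MUL r1<-Mul1  regs: r0:5,r1:Mul1,r2:8,r3:Add1,r4:5
  c3: CDB Add1=3; issue ADD r2<-Add1  regs: r0:5,r1:Mul1,r2:Add1,r3:3,r4:5
  c4: issue SUB r4<-Add2  regs: r0:5,r1:Mul1,r2:Add1,r3:3,r4:Add2
  c5: CDB Add1=13; issue MUL r3<-Mul2  regs: r0:5,r1:Mul1,r2:13,r3:Mul2,r4:Add2
  c6: CDB Add2=0; issue ADD r2<-Add1  regs: r0:5,r1:Mul1,r2:Add1,r3:Mul2,r4:0
  c7: CDB Mul1=40; issue MUL r4<-Mul1  regs: r0:5,r1:40,r2:Add1,r3:Mul2,r4:Mul1
  c8: issue ADD r0<-Add2  regs: r0:Add2,r1:40,r2:Add1,r3:Mul2,r4:Mul1
  c9: CDB Add1=45; stall  regs: r0:Add2,r1:40,r2:45,r3:Mul2,r4:Mul1
  c10: stall  regs: r0:Add2,r1:40,r2:45,r3:Mul2,r4:Mul1
  c11: stall  regs: r0:Add2,r1:40,r2:45,r3:Mul2,r4:Mul1

STATUS = VALUE 45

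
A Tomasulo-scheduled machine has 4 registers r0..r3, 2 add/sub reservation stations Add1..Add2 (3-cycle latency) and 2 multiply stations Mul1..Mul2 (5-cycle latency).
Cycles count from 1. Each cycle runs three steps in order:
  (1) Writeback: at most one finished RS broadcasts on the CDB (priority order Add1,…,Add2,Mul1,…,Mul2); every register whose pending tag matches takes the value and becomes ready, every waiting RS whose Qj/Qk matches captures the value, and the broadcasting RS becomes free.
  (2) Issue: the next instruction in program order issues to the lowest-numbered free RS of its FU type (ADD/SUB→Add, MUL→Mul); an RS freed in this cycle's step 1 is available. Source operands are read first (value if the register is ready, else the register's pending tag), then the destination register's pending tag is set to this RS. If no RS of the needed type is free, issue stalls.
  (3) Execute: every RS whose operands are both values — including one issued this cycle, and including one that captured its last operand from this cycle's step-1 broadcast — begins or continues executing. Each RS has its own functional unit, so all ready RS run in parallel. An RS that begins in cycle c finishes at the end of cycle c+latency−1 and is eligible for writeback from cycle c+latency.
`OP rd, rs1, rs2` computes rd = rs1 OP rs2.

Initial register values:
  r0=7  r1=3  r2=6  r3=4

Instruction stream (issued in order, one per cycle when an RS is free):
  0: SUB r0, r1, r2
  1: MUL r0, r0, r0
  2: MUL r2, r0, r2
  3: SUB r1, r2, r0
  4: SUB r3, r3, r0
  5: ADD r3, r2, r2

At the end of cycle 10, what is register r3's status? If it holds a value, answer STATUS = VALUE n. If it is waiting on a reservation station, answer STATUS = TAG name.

c1: issue SUB r0<-Add1 | r0:Add1,r1:3,r2:6,r3:4
c2: issue MUL r0<-Mul1 | r0:Mul1,r1:3,r2:6,r3:4
c3: issue MUL r2<-Mul2 | r0:Mul1,r1:3,r2:Mul2,r3:4
c4: CDB Add1=-3; issue SUB r1<-Add1 | r0:Mul1,r1:Add1,r2:Mul2,r3:4
c5: issue SUB r3<-Add2 | r0:Mul1,r1:Add1,r2:Mul2,r3:Add2
c6: stall | r0:Mul1,r1:Add1,r2:Mul2,r3:Add2
c7: stall | r0:Mul1,r1:Add1,r2:Mul2,r3:Add2
c8: stall | r0:Mul1,r1:Add1,r2:Mul2,r3:Add2
c9: CDB Mul1=9; stall | r0:9,r1:Add1,r2:Mul2,r3:Add2
c10: stall | r0:9,r1:Add1,r2:Mul2,r3:Add2

STATUS = TAG Add2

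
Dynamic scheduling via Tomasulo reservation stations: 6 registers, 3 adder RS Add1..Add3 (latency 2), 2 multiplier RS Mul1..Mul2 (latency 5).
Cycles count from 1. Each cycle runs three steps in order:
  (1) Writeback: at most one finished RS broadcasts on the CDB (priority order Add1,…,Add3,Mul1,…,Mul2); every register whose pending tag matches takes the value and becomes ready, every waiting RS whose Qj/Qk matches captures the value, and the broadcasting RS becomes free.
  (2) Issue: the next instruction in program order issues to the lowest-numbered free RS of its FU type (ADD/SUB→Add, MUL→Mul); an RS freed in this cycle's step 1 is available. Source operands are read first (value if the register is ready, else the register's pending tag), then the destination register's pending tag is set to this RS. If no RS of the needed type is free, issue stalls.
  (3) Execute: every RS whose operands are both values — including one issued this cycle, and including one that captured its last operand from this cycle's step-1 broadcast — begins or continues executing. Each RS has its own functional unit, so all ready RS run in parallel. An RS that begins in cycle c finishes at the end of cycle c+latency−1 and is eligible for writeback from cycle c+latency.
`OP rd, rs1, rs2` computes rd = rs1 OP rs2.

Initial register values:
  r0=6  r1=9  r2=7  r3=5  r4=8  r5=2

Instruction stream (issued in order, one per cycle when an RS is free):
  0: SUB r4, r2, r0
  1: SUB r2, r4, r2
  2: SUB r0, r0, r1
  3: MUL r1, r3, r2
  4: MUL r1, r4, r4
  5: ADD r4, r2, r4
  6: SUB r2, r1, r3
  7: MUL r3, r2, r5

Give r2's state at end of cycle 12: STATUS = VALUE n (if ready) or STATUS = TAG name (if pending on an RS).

cycle 1: issue SUB r4<-Add1 // r0:6,r1:9,r2:7,r3:5,r4:Add1,r5:2
cycle 2: issue SUB r2<-Add2 // r0:6,r1:9,r2:Add2,r3:5,r4:Add1,r5:2
cycle 3: CDB Add1=1; issue SUB r0<-Add1 // r0:Add1,r1:9,r2:Add2,r3:5,r4:1,r5:2
cycle 4: issue MUL r1<-Mul1 // r0:Add1,r1:Mul1,r2:Add2,r3:5,r4:1,r5:2
cycle 5: CDB Add1=-3; issue MUL r1<-Mul2 // r0:-3,r1:Mul2,r2:Add2,r3:5,r4:1,r5:2
cycle 6: CDB Add2=-6; issue ADD r4<-Add1 // r0:-3,r1:Mul2,r2:-6,r3:5,r4:Add1,r5:2
cycle 7: issue SUB r2<-Add2 // r0:-3,r1:Mul2,r2:Add2,r3:5,r4:Add1,r5:2
cycle 8: CDB Add1=-5; stall // r0:-3,r1:Mul2,r2:Add2,r3:5,r4:-5,r5:2
cycle 9: stall // r0:-3,r1:Mul2,r2:Add2,r3:5,r4:-5,r5:2
cycle 10: CDB Mul2=1; issue MUL r3<-Mul2 // r0:-3,r1:1,r2:Add2,r3:Mul2,r4:-5,r5:2
cycle 11: CDB Mul1=-30 // r0:-3,r1:1,r2:Add2,r3:Mul2,r4:-5,r5:2
cycle 12: CDB Add2=-4 // r0:-3,r1:1,r2:-4,r3:Mul2,r4:-5,r5:2

STATUS = VALUE -4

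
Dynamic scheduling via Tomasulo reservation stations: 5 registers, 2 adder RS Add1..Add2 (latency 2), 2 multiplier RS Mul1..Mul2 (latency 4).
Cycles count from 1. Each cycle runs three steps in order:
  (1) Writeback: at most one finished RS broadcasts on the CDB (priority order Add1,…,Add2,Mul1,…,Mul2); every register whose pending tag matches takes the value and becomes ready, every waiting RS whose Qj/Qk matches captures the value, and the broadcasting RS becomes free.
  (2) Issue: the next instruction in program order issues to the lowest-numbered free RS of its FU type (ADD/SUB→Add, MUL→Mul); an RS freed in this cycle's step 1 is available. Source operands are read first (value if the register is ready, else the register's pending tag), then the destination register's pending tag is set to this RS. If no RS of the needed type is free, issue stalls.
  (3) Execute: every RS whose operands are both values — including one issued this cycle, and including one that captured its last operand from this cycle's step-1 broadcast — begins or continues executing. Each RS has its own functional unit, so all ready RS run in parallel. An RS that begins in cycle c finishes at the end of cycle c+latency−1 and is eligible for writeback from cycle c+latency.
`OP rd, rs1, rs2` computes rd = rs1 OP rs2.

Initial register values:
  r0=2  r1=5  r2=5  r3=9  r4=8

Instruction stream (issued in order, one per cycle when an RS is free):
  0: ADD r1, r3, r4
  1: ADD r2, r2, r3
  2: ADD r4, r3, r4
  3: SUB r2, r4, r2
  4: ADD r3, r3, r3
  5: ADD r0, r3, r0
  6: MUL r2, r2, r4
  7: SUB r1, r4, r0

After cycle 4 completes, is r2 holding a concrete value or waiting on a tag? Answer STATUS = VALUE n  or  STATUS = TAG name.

STATUS = TAG Add2

  c1: issue ADD r1<-Add1  regs: r0:2,r1:Add1,r2:5,r3:9,r4:8
  c2: issue ADD r2<-Add2  regs: r0:2,r1:Add1,r2:Add2,r3:9,r4:8
  c3: CDB Add1=17; issue ADD r4<-Add1  regs: r0:2,r1:17,r2:Add2,r3:9,r4:Add1
  c4: CDB Add2=14; issue SUB r2<-Add2  regs: r0:2,r1:17,r2:Add2,r3:9,r4:Add1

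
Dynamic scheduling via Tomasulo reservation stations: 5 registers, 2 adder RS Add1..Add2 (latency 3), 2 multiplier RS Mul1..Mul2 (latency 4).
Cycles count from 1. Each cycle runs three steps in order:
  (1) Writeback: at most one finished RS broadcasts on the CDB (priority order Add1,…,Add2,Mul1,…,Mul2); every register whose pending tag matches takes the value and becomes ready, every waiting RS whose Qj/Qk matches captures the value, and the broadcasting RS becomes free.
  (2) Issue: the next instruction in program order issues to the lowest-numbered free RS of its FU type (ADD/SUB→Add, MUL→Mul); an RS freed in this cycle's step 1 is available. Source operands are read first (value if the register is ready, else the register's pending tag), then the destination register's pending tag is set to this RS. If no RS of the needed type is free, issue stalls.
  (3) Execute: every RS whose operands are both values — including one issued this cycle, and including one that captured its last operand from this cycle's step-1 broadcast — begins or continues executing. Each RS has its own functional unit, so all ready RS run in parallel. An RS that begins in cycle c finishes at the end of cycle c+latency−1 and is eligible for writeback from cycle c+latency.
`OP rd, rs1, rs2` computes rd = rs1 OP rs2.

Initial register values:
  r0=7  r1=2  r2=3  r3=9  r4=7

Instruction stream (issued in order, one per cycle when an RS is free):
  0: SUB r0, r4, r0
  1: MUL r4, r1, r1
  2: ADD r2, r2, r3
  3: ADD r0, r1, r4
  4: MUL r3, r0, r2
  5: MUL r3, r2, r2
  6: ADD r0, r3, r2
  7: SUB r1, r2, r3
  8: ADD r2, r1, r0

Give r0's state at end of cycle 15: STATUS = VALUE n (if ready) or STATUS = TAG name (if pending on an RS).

cycle 1: issue SUB r0<-Add1 // r0:Add1,r1:2,r2:3,r3:9,r4:7
cycle 2: issue MUL r4<-Mul1 // r0:Add1,r1:2,r2:3,r3:9,r4:Mul1
cycle 3: issue ADD r2<-Add2 // r0:Add1,r1:2,r2:Add2,r3:9,r4:Mul1
cycle 4: CDB Add1=0; issue ADD r0<-Add1 // r0:Add1,r1:2,r2:Add2,r3:9,r4:Mul1
cycle 5: issue MUL r3<-Mul2 // r0:Add1,r1:2,r2:Add2,r3:Mul2,r4:Mul1
cycle 6: CDB Add2=12; stall // r0:Add1,r1:2,r2:12,r3:Mul2,r4:Mul1
cycle 7: CDB Mul1=4; issue MUL r3<-Mul1 // r0:Add1,r1:2,r2:12,r3:Mul1,r4:4
cycle 8: issue ADD r0<-Add2 // r0:Add2,r1:2,r2:12,r3:Mul1,r4:4
cycle 9: stall // r0:Add2,r1:2,r2:12,r3:Mul1,r4:4
cycle 10: CDB Add1=6; issue SUB r1<-Add1 // r0:Add2,r1:Add1,r2:12,r3:Mul1,r4:4
cycle 11: CDB Mul1=144; stall // r0:Add2,r1:Add1,r2:12,r3:144,r4:4
cycle 12: stall // r0:Add2,r1:Add1,r2:12,r3:144,r4:4
cycle 13: stall // r0:Add2,r1:Add1,r2:12,r3:144,r4:4
cycle 14: CDB Add1=-132; issue ADD r2<-Add1 // r0:Add2,r1:-132,r2:Add1,r3:144,r4:4
cycle 15: CDB Add2=156 // r0:156,r1:-132,r2:Add1,r3:144,r4:4

STATUS = VALUE 156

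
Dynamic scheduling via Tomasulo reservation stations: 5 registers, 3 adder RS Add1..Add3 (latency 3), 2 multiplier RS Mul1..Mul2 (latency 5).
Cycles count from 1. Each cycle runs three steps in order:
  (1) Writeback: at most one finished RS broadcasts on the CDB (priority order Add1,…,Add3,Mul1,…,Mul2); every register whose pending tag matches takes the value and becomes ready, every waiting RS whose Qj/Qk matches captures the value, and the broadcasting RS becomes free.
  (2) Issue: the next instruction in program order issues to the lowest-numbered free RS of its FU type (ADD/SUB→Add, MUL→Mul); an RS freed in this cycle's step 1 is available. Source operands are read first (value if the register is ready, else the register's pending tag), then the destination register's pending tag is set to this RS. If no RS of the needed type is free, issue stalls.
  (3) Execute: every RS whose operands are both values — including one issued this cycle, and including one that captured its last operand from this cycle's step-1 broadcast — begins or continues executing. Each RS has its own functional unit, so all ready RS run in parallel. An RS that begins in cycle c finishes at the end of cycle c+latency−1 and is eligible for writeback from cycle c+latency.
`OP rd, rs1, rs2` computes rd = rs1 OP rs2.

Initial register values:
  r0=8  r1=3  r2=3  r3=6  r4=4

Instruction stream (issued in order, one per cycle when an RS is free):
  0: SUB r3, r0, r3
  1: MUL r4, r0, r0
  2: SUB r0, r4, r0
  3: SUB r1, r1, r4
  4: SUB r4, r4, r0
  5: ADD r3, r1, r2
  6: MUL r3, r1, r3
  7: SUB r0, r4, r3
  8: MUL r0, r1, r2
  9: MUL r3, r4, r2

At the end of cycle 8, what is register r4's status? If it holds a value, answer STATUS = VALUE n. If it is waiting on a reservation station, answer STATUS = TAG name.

STATUS = TAG Add3

  c1: issue SUB r3<-Add1  regs: r0:8,r1:3,r2:3,r3:Add1,r4:4
  c2: issue MUL r4<-Mul1  regs: r0:8,r1:3,r2:3,r3:Add1,r4:Mul1
  c3: issue SUB r0<-Add2  regs: r0:Add2,r1:3,r2:3,r3:Add1,r4:Mul1
  c4: CDB Add1=2; issue SUB r1<-Add1  regs: r0:Add2,r1:Add1,r2:3,r3:2,r4:Mul1
  c5: issue SUB r4<-Add3  regs: r0:Add2,r1:Add1,r2:3,r3:2,r4:Add3
  c6: stall  regs: r0:Add2,r1:Add1,r2:3,r3:2,r4:Add3
  c7: CDB Mul1=64; stall  regs: r0:Add2,r1:Add1,r2:3,r3:2,r4:Add3
  c8: stall  regs: r0:Add2,r1:Add1,r2:3,r3:2,r4:Add3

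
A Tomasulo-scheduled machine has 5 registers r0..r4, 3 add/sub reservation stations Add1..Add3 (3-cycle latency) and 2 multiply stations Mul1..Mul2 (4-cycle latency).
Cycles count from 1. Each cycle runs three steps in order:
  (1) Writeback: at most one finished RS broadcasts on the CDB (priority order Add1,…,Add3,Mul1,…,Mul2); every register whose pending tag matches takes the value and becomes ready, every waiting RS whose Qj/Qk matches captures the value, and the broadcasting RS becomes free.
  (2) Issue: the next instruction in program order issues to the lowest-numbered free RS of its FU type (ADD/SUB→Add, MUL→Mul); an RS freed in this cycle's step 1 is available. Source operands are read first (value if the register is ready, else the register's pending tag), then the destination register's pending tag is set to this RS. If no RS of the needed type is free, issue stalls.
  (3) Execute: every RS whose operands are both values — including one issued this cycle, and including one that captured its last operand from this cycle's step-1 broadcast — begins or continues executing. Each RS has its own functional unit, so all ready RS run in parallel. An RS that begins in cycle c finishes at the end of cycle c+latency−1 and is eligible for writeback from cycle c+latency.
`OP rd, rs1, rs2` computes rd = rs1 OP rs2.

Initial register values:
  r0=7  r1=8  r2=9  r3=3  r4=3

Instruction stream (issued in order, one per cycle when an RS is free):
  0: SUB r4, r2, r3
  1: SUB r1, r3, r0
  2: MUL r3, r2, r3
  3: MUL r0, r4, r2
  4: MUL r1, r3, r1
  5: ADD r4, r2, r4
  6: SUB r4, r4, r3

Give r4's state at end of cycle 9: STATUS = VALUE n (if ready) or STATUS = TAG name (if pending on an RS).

STATUS = TAG Add2

cycle 1: issue SUB r4<-Add1 // r0:7,r1:8,r2:9,r3:3,r4:Add1
cycle 2: issue SUB r1<-Add2 // r0:7,r1:Add2,r2:9,r3:3,r4:Add1
cycle 3: issue MUL r3<-Mul1 // r0:7,r1:Add2,r2:9,r3:Mul1,r4:Add1
cycle 4: CDB Add1=6; issue MUL r0<-Mul2 // r0:Mul2,r1:Add2,r2:9,r3:Mul1,r4:6
cycle 5: CDB Add2=-4; stall // r0:Mul2,r1:-4,r2:9,r3:Mul1,r4:6
cycle 6: stall // r0:Mul2,r1:-4,r2:9,r3:Mul1,r4:6
cycle 7: CDB Mul1=27; issue MUL r1<-Mul1 // r0:Mul2,r1:Mul1,r2:9,r3:27,r4:6
cycle 8: CDB Mul2=54; issue ADD r4<-Add1 // r0:54,r1:Mul1,r2:9,r3:27,r4:Add1
cycle 9: issue SUB r4<-Add2 // r0:54,r1:Mul1,r2:9,r3:27,r4:Add2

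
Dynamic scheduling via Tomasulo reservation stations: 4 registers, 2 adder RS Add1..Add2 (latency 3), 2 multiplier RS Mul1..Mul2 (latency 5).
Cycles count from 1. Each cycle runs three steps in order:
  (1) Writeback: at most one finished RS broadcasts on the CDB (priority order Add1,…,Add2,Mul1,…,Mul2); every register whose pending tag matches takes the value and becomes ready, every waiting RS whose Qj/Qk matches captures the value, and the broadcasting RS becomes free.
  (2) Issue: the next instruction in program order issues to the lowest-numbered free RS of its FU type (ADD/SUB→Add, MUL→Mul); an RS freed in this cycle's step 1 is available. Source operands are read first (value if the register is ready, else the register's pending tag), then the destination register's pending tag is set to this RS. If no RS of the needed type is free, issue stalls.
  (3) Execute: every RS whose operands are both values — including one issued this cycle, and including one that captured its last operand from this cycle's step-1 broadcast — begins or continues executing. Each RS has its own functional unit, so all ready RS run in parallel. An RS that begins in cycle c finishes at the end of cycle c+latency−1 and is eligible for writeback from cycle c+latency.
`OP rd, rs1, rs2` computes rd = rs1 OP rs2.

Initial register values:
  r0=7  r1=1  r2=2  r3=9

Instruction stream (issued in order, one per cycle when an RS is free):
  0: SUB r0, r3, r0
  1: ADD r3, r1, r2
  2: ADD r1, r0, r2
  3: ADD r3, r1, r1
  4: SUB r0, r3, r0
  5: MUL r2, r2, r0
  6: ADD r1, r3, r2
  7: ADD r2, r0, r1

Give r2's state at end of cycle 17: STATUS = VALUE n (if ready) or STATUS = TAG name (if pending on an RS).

STATUS = TAG Add1

c1: issue SUB r0<-Add1 | r0:Add1,r1:1,r2:2,r3:9
c2: issue ADD r3<-Add2 | r0:Add1,r1:1,r2:2,r3:Add2
c3: stall | r0:Add1,r1:1,r2:2,r3:Add2
c4: CDB Add1=2; issue ADD r1<-Add1 | r0:2,r1:Add1,r2:2,r3:Add2
c5: CDB Add2=3; issue ADD r3<-Add2 | r0:2,r1:Add1,r2:2,r3:Add2
c6: stall | r0:2,r1:Add1,r2:2,r3:Add2
c7: CDB Add1=4; issue SUB r0<-Add1 | r0:Add1,r1:4,r2:2,r3:Add2
c8: issue MUL r2<-Mul1 | r0:Add1,r1:4,r2:Mul1,r3:Add2
c9: stall | r0:Add1,r1:4,r2:Mul1,r3:Add2
c10: CDB Add2=8; issue ADD r1<-Add2 | r0:Add1,r1:Add2,r2:Mul1,r3:8
c11: stall | r0:Add1,r1:Add2,r2:Mul1,r3:8
c12: stall | r0:Add1,r1:Add2,r2:Mul1,r3:8
c13: CDB Add1=6; issue ADD r2<-Add1 | r0:6,r1:Add2,r2:Add1,r3:8
c14: - | r0:6,r1:Add2,r2:Add1,r3:8
c15: - | r0:6,r1:Add2,r2:Add1,r3:8
c16: - | r0:6,r1:Add2,r2:Add1,r3:8
c17: - | r0:6,r1:Add2,r2:Add1,r3:8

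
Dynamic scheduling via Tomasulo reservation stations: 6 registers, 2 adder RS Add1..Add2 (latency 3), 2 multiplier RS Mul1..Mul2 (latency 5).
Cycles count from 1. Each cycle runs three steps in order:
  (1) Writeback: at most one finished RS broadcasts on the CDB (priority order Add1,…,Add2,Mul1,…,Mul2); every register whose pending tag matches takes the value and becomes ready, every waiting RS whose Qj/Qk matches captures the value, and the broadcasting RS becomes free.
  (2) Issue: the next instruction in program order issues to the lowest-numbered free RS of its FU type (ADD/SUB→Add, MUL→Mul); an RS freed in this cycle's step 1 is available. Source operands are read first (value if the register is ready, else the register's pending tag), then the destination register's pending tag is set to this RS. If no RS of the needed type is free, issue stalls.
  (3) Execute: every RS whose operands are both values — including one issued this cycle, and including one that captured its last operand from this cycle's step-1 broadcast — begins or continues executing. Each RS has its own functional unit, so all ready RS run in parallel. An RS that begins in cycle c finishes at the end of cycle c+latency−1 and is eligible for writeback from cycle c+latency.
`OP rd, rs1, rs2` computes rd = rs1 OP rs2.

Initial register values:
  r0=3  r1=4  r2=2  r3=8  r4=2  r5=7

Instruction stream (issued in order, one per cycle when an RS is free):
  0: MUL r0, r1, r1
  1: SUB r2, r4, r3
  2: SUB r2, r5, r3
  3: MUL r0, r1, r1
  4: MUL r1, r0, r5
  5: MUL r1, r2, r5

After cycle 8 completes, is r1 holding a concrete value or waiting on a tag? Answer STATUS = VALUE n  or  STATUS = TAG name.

STATUS = TAG Mul1

c1: issue MUL r0<-Mul1 | r0:Mul1,r1:4,r2:2,r3:8,r4:2,r5:7
c2: issue SUB r2<-Add1 | r0:Mul1,r1:4,r2:Add1,r3:8,r4:2,r5:7
c3: issue SUB r2<-Add2 | r0:Mul1,r1:4,r2:Add2,r3:8,r4:2,r5:7
c4: issue MUL r0<-Mul2 | r0:Mul2,r1:4,r2:Add2,r3:8,r4:2,r5:7
c5: CDB Add1=-6; stall | r0:Mul2,r1:4,r2:Add2,r3:8,r4:2,r5:7
c6: CDB Add2=-1; stall | r0:Mul2,r1:4,r2:-1,r3:8,r4:2,r5:7
c7: CDB Mul1=16; issue MUL r1<-Mul1 | r0:Mul2,r1:Mul1,r2:-1,r3:8,r4:2,r5:7
c8: stall | r0:Mul2,r1:Mul1,r2:-1,r3:8,r4:2,r5:7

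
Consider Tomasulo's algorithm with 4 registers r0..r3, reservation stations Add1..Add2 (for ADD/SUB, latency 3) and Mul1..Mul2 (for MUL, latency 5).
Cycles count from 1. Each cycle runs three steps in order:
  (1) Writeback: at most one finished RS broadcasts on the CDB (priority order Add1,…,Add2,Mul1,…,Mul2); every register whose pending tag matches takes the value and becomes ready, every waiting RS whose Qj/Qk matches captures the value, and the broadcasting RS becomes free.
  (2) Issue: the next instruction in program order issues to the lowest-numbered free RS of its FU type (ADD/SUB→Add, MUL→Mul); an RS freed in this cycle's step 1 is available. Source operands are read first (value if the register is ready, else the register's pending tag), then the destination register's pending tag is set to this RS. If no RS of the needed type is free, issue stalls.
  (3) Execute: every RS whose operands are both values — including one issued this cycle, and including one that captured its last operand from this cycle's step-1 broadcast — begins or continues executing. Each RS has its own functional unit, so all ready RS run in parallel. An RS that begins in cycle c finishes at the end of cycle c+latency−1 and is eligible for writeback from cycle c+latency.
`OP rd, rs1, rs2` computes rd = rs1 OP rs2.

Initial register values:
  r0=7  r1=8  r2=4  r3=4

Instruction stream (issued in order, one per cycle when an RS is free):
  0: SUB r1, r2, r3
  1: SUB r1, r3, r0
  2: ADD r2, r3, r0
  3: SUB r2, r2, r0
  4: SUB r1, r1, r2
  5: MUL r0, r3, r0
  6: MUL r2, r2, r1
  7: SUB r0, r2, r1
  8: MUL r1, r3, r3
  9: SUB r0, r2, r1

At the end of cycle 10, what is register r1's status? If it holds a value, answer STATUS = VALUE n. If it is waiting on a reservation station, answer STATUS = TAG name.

STATUS = TAG Add1

cycle 1: issue SUB r1<-Add1 // r0:7,r1:Add1,r2:4,r3:4
cycle 2: issue SUB r1<-Add2 // r0:7,r1:Add2,r2:4,r3:4
cycle 3: stall // r0:7,r1:Add2,r2:4,r3:4
cycle 4: CDB Add1=0; issue ADD r2<-Add1 // r0:7,r1:Add2,r2:Add1,r3:4
cycle 5: CDB Add2=-3; issue SUB r2<-Add2 // r0:7,r1:-3,r2:Add2,r3:4
cycle 6: stall // r0:7,r1:-3,r2:Add2,r3:4
cycle 7: CDB Add1=11; issue SUB r1<-Add1 // r0:7,r1:Add1,r2:Add2,r3:4
cycle 8: issue MUL r0<-Mul1 // r0:Mul1,r1:Add1,r2:Add2,r3:4
cycle 9: issue MUL r2<-Mul2 // r0:Mul1,r1:Add1,r2:Mul2,r3:4
cycle 10: CDB Add2=4; issue SUB r0<-Add2 // r0:Add2,r1:Add1,r2:Mul2,r3:4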